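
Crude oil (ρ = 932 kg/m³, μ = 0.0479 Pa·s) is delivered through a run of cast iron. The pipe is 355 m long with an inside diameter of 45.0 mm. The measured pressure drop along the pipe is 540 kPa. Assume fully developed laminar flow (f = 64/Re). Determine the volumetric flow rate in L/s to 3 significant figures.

Q ≈ 3.20 L/s

For laminar flow, f = 64/Re with Re = ρVD/μ, so Darcy-Weisbach reduces to ΔP = 32μLV/D². Solving for V: V = ΔP·D²/(32μL) = 5.4e+05·(0.045)²/(32·0.0479·355) = 2.01 m/s.
Check: Re = ρVD/μ = 932·2.01·0.045/0.0479 = 1760 < 2300, so the laminar assumption holds.
Q = V·A = 2.01·(π/4·0.045²) = 0.003196 m³/s = 3.20 L/s.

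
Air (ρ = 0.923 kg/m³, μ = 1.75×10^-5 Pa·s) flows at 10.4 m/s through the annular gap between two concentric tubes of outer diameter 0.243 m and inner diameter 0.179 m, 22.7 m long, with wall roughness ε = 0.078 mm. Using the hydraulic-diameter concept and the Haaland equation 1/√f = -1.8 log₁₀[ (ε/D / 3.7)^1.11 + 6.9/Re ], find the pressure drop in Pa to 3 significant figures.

ΔP ≈ 452 Pa

Hydraulic diameter D_h = 4A/P = D_o - D_i = 0.243 - 0.179 = 0.064 m.
Re = ρVD_h/μ = 0.923·10.4·0.064/1.75e-05 = 3.511e+04.
ε/D_h = 7.8e-05/0.064 = 0.00122; Haaland gives 1/√f = -1.8 log₁₀[0.000136+0.000197] = 6.26, so f = 0.02552.
ΔP = f(L/D_h)(ρV²/2) = 0.02552·22.7/0.064·49.92 = 451.8 Pa.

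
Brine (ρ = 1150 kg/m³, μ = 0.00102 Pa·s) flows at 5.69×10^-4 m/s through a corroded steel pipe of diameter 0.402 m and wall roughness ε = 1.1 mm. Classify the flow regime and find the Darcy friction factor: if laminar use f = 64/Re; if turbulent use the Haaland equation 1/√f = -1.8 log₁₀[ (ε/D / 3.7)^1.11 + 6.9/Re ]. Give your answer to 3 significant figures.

f ≈ 0.248

Re = ρVD/μ = 1150·0.000569·0.402/0.00102 = 257.9.
Re < 2300 → laminar, so f = 64/Re = 0.2482 (roughness is irrelevant in laminar flow).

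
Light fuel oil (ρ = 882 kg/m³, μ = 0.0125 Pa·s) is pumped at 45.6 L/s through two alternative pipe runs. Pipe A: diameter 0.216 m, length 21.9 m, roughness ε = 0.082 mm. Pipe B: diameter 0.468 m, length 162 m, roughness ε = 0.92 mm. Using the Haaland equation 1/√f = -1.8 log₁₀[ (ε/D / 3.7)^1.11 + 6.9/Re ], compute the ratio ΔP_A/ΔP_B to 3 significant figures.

Pipe A: V = Q/A = 0.0456/0.03664 = 1.244 m/s; Re = 1.897e+04; ε/D = 0.00038; Haaland → f = 0.02675; ΔP_A = f(L/D)(ρV²/2) = 1852 Pa.
Pipe B: V = Q/A = 0.0456/0.172 = 0.2651 m/s; Re = 8754; ε/D = 0.00197; Haaland → f = 0.03449; ΔP_B = f(L/D)(ρV²/2) = 370 Pa.
ΔP_A/ΔP_B = 1852/370 = 5.01.

ΔP_A/ΔP_B ≈ 5.01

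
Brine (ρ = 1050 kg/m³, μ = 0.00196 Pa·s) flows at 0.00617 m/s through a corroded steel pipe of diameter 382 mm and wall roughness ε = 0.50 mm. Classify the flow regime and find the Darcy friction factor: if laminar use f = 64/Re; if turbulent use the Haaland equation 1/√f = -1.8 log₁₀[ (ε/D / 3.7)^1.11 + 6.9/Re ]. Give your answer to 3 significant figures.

f ≈ 0.0507

Re = ρVD/μ = 1050·0.00617·0.382/0.00196 = 1263.
Re < 2300 → laminar, so f = 64/Re = 0.05069 (roughness is irrelevant in laminar flow).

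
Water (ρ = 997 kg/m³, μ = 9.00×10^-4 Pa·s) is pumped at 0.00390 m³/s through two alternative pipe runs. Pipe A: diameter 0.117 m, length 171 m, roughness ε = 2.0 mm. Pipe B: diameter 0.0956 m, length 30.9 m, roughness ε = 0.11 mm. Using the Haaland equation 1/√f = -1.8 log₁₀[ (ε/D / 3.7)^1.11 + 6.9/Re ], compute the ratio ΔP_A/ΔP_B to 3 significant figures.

ΔP_A/ΔP_B ≈ 3.97

Pipe A: V = Q/A = 0.0039/0.01075 = 0.3627 m/s; Re = 4.702e+04; ε/D = 0.0171; Haaland → f = 0.0468; ΔP_A = f(L/D)(ρV²/2) = 4487 Pa.
Pipe B: V = Q/A = 0.0039/0.007178 = 0.5433 m/s; Re = 5.754e+04; ε/D = 0.00115; Haaland → f = 0.02374; ΔP_B = f(L/D)(ρV²/2) = 1129 Pa.
ΔP_A/ΔP_B = 4487/1129 = 3.97.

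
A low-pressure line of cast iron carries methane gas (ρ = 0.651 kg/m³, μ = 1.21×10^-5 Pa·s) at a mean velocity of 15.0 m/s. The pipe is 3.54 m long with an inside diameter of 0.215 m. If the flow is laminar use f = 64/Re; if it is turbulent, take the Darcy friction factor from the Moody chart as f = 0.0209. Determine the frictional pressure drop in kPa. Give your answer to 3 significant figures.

Reynolds number Re = ρVD/μ = 0.651 · 15 · 0.215 / 1.21e-05 = 1.735e+05.
Re > 4000 → turbulent; use the Moody-chart value f = 0.0209.
Darcy-Weisbach: ΔP = f(L/D)(ρV²/2) = 0.0209·(3.54/0.215)·(0.651·15²/2) = 0.0209·16.47·73.24 = 25.2 Pa.
ΔP = 25.2 Pa = 0.0252 kPa.

ΔP ≈ 0.0252 kPa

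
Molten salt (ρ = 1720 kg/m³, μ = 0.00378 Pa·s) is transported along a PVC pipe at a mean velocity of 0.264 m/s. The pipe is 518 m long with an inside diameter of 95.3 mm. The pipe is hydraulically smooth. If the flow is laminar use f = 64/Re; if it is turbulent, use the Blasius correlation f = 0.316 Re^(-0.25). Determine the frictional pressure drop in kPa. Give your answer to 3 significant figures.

ΔP ≈ 9.95 kPa

Reynolds number Re = ρVD/μ = 1720 · 0.264 · 0.0953 / 0.00378 = 1.145e+04.
Re > 4000 → turbulent. Smooth-pipe (Blasius): f = 0.316 Re^(-0.25) = 0.316/(1.145e+04)^0.25 = 0.03055.
Darcy-Weisbach: ΔP = f(L/D)(ρV²/2) = 0.03055·(518/0.0953)·(1720·0.264²/2) = 0.03055·5435·59.94 = 9953 Pa.
ΔP = 9953 Pa = 9.95 kPa.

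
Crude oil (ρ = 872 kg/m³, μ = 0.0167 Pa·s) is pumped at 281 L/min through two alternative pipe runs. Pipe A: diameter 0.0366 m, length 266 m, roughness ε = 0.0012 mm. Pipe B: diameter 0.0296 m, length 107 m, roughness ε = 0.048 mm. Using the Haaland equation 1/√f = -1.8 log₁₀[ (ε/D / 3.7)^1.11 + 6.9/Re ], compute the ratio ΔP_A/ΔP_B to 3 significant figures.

Pipe A: V = Q/A = 0.004683/0.001052 = 4.451 m/s; Re = 8507; ε/D = 3.28e-05; Haaland → f = 0.03233; ΔP_A = f(L/D)(ρV²/2) = 2.03e+06 Pa.
Pipe B: V = Q/A = 0.004683/0.0006881 = 6.806 m/s; Re = 1.052e+04; ε/D = 0.00162; Haaland → f = 0.03266; ΔP_B = f(L/D)(ρV²/2) = 2.384e+06 Pa.
ΔP_A/ΔP_B = 2.03e+06/2.384e+06 = 0.851.

ΔP_A/ΔP_B ≈ 0.851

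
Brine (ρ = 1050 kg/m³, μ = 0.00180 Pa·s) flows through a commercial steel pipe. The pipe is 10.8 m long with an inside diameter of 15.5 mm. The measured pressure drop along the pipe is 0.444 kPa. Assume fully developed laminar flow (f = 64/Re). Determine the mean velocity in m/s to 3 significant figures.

For laminar flow, f = 64/Re with Re = ρVD/μ, so Darcy-Weisbach reduces to ΔP = 32μLV/D². Solving for V: V = ΔP·D²/(32μL) = 444·(0.0155)²/(32·0.0018·10.8) = 0.1715 m/s.
Check: Re = ρVD/μ = 1050·0.1715·0.0155/0.0018 = 1550 < 2300, so the laminar assumption holds.

V ≈ 0.171 m/s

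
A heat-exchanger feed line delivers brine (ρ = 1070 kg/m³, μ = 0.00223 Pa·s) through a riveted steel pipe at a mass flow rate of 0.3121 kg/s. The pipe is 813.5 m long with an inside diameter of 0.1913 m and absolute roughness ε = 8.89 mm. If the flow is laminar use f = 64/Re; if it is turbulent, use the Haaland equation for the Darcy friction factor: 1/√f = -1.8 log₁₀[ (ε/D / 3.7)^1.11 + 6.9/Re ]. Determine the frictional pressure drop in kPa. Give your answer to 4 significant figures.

A = πD²/4 = π(0.1913)²/4 = 0.02874 m²; mean velocity V = ṁ/(ρA) = 0.3121/(1070 · 0.02874) = 0.01015 m/s.
Reynolds number Re = ρVD/μ = 1070 · 0.01015 · 0.1913 / 0.00223 = 931.5.
Re < 2300 → laminar flow, so f = 64/Re = 64/931.5 = 0.06871 (the turbulent correlation is not needed).
Darcy-Weisbach: ΔP = f(L/D)(ρV²/2) = 0.06871·(813.5/0.1913)·(1070·0.01015²/2) = 0.06871·4252·0.0551 = 16.1 Pa.
ΔP = 16.1 Pa = 0.01610 kPa.

ΔP ≈ 0.01610 kPa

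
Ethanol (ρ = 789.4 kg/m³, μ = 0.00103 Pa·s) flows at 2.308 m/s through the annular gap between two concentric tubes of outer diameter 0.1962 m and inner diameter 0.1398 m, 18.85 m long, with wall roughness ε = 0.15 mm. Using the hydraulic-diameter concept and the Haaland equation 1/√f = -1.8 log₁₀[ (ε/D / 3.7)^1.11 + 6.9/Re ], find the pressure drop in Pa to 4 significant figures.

ΔP ≈ 18700 Pa

Hydraulic diameter D_h = 4A/P = D_o - D_i = 0.1962 - 0.1398 = 0.0564 m.
Re = ρVD_h/μ = 789.4·2.308·0.0564/0.00103 = 9.976e+04.
ε/D_h = 0.00015/0.0564 = 0.00266; Haaland gives 1/√f = -1.8 log₁₀[0.000324+6.92e-05] = 6.129, so f = 0.02662.
ΔP = f(L/D_h)(ρV²/2) = 0.02662·18.85/0.0564·2103 = 1.87e+04 Pa.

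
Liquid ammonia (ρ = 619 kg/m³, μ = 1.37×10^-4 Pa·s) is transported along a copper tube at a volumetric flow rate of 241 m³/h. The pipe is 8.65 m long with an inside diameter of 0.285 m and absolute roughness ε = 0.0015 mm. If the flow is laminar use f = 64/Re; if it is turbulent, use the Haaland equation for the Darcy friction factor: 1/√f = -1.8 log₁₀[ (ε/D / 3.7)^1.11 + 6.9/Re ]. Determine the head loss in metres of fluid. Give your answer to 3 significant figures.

h_f ≈ 0.0190 m

Q = 241 m³/h = 241/3600 = 0.06694 m³/s.
Cross-sectional area A = πD²/4 = π(0.285)²/4 = 0.06379 m²; mean velocity V = Q/A = 0.06694/0.06379 = 1.049 m/s.
Reynolds number Re = ρVD/μ = 619 · 1.049 · 0.285 / 0.000137 = 1.351e+06.
Re > 4000 → turbulent. Relative roughness ε/D = 1.5e-06/0.285 = 5.26e-06. Haaland: 1/√f = -1.8 log₁₀[(5.26e-06/3.7)^1.11 + 6.9/1.351e+06] = -1.8 log₁₀[3.24e-07 + 5.11e-06] = 9.477, so f = 0.01113.
Darcy-Weisbach: ΔP = f(L/D)(ρV²/2) = 0.01113·(8.65/0.285)·(619·1.049²/2) = 0.01113·30.35·340.8 = 115.2 Pa.
Head loss h_f = ΔP/(ρg) = 115.2/(619·9.81) = 0.0190 m.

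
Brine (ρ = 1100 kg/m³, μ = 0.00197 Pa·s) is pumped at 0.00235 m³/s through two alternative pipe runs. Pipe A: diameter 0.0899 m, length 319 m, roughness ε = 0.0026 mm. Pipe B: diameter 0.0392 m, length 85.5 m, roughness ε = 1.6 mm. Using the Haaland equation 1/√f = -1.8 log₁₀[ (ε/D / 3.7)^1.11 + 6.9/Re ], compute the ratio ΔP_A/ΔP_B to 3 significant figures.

Pipe A: V = Q/A = 0.00235/0.006348 = 0.3702 m/s; Re = 1.858e+04; ε/D = 2.89e-05; Haaland → f = 0.02627; ΔP_A = f(L/D)(ρV²/2) = 7026 Pa.
Pipe B: V = Q/A = 0.00235/0.001207 = 1.947 m/s; Re = 4.262e+04; ε/D = 0.0408; Haaland → f = 0.06601; ΔP_B = f(L/D)(ρV²/2) = 3.002e+05 Pa.
ΔP_A/ΔP_B = 7026/3.002e+05 = 0.0234.

ΔP_A/ΔP_B ≈ 0.0234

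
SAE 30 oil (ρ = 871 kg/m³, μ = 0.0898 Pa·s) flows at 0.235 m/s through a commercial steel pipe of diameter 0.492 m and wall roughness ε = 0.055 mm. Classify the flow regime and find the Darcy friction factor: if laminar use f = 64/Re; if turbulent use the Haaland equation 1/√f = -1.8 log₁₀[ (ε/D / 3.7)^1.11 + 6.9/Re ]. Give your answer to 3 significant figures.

f ≈ 0.0571

Re = ρVD/μ = 871·0.235·0.492/0.0898 = 1121.
Re < 2300 → laminar, so f = 64/Re = 0.05707 (roughness is irrelevant in laminar flow).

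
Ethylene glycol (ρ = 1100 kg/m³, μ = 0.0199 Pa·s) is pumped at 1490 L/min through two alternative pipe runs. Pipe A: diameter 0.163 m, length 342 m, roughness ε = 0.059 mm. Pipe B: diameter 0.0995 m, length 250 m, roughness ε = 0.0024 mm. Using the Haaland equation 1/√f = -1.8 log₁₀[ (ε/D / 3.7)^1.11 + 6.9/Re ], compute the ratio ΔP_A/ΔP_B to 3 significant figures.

ΔP_A/ΔP_B ≈ 0.134

Pipe A: V = Q/A = 0.02483/0.02087 = 1.19 m/s; Re = 1.072e+04; ε/D = 0.000362; Haaland → f = 0.03075; ΔP_A = f(L/D)(ρV²/2) = 5.025e+04 Pa.
Pipe B: V = Q/A = 0.02483/0.007776 = 3.194 m/s; Re = 1.757e+04; ε/D = 2.41e-05; Haaland → f = 0.02664; ΔP_B = f(L/D)(ρV²/2) = 3.755e+05 Pa.
ΔP_A/ΔP_B = 5.025e+04/3.755e+05 = 0.134.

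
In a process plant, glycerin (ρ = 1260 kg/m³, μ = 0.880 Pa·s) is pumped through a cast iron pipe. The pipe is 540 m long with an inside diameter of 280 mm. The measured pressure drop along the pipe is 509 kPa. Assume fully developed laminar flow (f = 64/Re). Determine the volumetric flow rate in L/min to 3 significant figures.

Q ≈ 9700 L/min

For laminar flow, f = 64/Re with Re = ρVD/μ, so Darcy-Weisbach reduces to ΔP = 32μLV/D². Solving for V: V = ΔP·D²/(32μL) = 5.09e+05·(0.28)²/(32·0.88·540) = 2.624 m/s.
Check: Re = ρVD/μ = 1260·2.624·0.28/0.88 = 1052 < 2300, so the laminar assumption holds.
Q = V·A = 2.624·(π/4·0.28²) = 0.1616 m³/s = 9700 L/min.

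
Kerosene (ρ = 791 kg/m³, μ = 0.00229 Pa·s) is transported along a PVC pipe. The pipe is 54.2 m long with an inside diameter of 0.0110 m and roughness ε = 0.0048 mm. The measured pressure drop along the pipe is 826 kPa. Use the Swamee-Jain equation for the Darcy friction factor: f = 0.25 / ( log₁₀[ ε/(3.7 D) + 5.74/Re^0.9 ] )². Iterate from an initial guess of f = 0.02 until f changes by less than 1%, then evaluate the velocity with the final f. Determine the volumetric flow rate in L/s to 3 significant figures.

Rearranging Darcy-Weisbach: V = √(2·ΔP·D/(f·L·ρ)). With ε/D = 4.8e-06/0.011 = 0.000436, iterate starting from f = 0.02:
  f = 0.02 → V = √(2·8.26e+05·0.011/(0.02·54.2·791)) = 4.604 m/s; Re = ρVD/μ = 1.749e+04; f → 0.02769
  f = 0.02769 → V = 3.912 m/s; Re = 1.486e+04; f → 0.02877
  f = 0.02877 → V = 3.839 m/s; Re = 1.459e+04; f → 0.0289
Converged (Δf/f < 1%). With the final f = 0.0289: V = √(2·8.26e+05·0.011/(0.0289·54.2·791)) = 3.83 m/s.
Q = V·A = 3.83·(π/4·0.011²) = 0.000364 m³/s = 0.364 L/s.

Q ≈ 0.364 L/s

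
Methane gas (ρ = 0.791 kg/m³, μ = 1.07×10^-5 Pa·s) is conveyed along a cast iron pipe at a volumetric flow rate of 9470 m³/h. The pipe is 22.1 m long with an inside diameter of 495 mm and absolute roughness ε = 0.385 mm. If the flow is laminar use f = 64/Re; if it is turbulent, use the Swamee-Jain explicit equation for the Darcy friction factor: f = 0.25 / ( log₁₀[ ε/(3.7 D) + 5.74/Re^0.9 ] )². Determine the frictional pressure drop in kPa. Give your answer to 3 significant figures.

ΔP ≈ 0.0637 kPa

Q = 9470 m³/h = 9470/3600 = 2.631 m³/s.
Cross-sectional area A = πD²/4 = π(0.495)²/4 = 0.1924 m²; mean velocity V = Q/A = 2.631/0.1924 = 13.67 m/s.
Reynolds number Re = ρVD/μ = 0.791 · 13.67 · 0.495 / 1.07e-05 = 5.002e+05.
Re > 4000 → turbulent. Relative roughness ε/D = 0.000385/0.495 = 0.000778. Swamee-Jain: f = 0.25/(log₁₀[0.000778/3.7 + 5.74/5.002e+05^0.9])² = 0.25/(log₁₀[0.00021 + 4.26e-05])² = 0.25/(-3.597)² = 0.01932.
Darcy-Weisbach: ΔP = f(L/D)(ρV²/2) = 0.01932·(22.1/0.495)·(0.791·13.67²/2) = 0.01932·44.65·73.9 = 63.75 Pa.
ΔP = 63.75 Pa = 0.0637 kPa.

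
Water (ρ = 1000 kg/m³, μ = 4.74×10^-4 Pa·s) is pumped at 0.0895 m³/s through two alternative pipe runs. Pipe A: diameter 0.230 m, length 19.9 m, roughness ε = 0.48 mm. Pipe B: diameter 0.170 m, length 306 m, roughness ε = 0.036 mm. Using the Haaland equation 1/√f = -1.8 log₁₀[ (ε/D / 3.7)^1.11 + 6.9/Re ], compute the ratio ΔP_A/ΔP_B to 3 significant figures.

ΔP_A/ΔP_B ≈ 0.0236

Pipe A: V = Q/A = 0.0895/0.04155 = 2.154 m/s; Re = 1.045e+06; ε/D = 0.00209; Haaland → f = 0.02389; ΔP_A = f(L/D)(ρV²/2) = 4795 Pa.
Pipe B: V = Q/A = 0.0895/0.0227 = 3.943 m/s; Re = 1.414e+06; ε/D = 0.000212; Haaland → f = 0.01451; ΔP_B = f(L/D)(ρV²/2) = 2.03e+05 Pa.
ΔP_A/ΔP_B = 4795/2.03e+05 = 0.0236.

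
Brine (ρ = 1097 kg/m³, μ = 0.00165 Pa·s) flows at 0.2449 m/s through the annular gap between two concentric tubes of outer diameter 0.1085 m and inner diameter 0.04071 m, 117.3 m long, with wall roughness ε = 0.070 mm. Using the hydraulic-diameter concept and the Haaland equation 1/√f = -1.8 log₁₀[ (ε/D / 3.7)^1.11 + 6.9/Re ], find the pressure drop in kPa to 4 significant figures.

ΔP ≈ 1.791 kPa

Hydraulic diameter D_h = 4A/P = D_o - D_i = 0.1085 - 0.04071 = 0.06779 m.
Re = ρVD_h/μ = 1097·0.2449·0.06779/0.00165 = 1.104e+04.
ε/D_h = 7e-05/0.06779 = 0.00103; Haaland gives 1/√f = -1.8 log₁₀[0.000113+0.000625] = 5.637, so f = 0.03147.
ΔP = f(L/D_h)(ρV²/2) = 0.03147·117.3/0.06779·32.9 = 1791 Pa.
ΔP = 1.791 kPa.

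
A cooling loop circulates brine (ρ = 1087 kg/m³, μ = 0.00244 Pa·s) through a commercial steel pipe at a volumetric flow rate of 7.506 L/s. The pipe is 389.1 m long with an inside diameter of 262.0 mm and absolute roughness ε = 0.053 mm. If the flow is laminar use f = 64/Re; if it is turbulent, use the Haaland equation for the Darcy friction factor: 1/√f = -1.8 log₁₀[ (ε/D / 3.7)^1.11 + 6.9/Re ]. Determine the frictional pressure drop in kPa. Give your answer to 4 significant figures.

ΔP ≈ 0.4294 kPa

Q = 7.506 L/s = 7.506/1000 = 0.007506 m³/s.
Cross-sectional area A = πD²/4 = π(0.262)²/4 = 0.05391 m²; mean velocity V = Q/A = 0.007506/0.05391 = 0.1392 m/s.
Reynolds number Re = ρVD/μ = 1087 · 0.1392 · 0.262 / 0.00244 = 1.625e+04.
Re > 4000 → turbulent. Relative roughness ε/D = 5.3e-05/0.262 = 0.000202. Haaland: 1/√f = -1.8 log₁₀[(0.000202/3.7)^1.11 + 6.9/1.625e+04] = -1.8 log₁₀[1.86e-05 + 0.000425] = 6.036, so f = 0.02745.
Darcy-Weisbach: ΔP = f(L/D)(ρV²/2) = 0.02745·(389.1/0.262)·(1087·0.1392²/2) = 0.02745·1485·10.53 = 429.4 Pa.
ΔP = 429.4 Pa = 0.4294 kPa.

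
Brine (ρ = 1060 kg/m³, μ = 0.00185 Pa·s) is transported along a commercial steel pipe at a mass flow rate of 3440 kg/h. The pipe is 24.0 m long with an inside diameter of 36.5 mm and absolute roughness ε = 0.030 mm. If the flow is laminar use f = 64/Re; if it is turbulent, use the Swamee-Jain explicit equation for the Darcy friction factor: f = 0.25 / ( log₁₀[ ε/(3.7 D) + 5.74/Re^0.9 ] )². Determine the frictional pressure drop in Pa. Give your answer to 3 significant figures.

ṁ = 3440 kg/h = 3440/3600 = 0.9556 kg/s.
A = πD²/4 = π(0.0365)²/4 = 0.001046 m²; mean velocity V = ṁ/(ρA) = 0.9556/(1060 · 0.001046) = 0.8615 m/s.
Reynolds number Re = ρVD/μ = 1060 · 0.8615 · 0.0365 / 0.00185 = 1.802e+04.
Re > 4000 → turbulent. Relative roughness ε/D = 3e-05/0.0365 = 0.000822. Swamee-Jain: f = 0.25/(log₁₀[0.000822/3.7 + 5.74/1.802e+04^0.9])² = 0.25/(log₁₀[0.000222 + 0.000849])² = 0.25/(-2.97)² = 0.02834.
Darcy-Weisbach: ΔP = f(L/D)(ρV²/2) = 0.02834·(24/0.0365)·(1060·0.8615²/2) = 0.02834·657.5·393.4 = 7330 Pa.

ΔP ≈ 7330 Pa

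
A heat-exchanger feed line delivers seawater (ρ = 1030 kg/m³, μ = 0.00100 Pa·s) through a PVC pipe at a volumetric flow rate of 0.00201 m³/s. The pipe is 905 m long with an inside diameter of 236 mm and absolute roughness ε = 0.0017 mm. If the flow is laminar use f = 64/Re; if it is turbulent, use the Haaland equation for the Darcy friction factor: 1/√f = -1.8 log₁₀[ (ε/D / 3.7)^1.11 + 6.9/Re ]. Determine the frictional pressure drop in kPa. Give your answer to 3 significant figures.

ΔP ≈ 0.125 kPa

Cross-sectional area A = πD²/4 = π(0.236)²/4 = 0.04374 m²; mean velocity V = Q/A = 0.00201/0.04374 = 0.04595 m/s.
Reynolds number Re = ρVD/μ = 1030 · 0.04595 · 0.236 / 0.001 = 1.117e+04.
Re > 4000 → turbulent. Relative roughness ε/D = 1.7e-06/0.236 = 7.2e-06. Haaland: 1/√f = -1.8 log₁₀[(7.2e-06/3.7)^1.11 + 6.9/1.117e+04] = -1.8 log₁₀[4.58e-07 + 0.000618] = 5.776, so f = 0.02997.
Darcy-Weisbach: ΔP = f(L/D)(ρV²/2) = 0.02997·(905/0.236)·(1030·0.04595²/2) = 0.02997·3835·1.087 = 125 Pa.
ΔP = 125 Pa = 0.125 kPa.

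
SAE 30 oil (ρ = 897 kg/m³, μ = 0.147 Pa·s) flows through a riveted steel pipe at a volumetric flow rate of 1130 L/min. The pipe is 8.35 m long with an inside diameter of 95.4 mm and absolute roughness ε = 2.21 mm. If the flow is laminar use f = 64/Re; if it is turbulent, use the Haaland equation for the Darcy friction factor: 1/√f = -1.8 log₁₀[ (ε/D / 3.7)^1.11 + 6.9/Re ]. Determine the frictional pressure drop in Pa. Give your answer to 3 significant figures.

Q = 1130 L/min = 1130/60000 = 0.01883 m³/s.
Cross-sectional area A = πD²/4 = π(0.0954)²/4 = 0.007148 m²; mean velocity V = Q/A = 0.01883/0.007148 = 2.635 m/s.
Reynolds number Re = ρVD/μ = 897 · 2.635 · 0.0954 / 0.147 = 1534.
Re < 2300 → laminar flow, so f = 64/Re = 64/1534 = 0.04173 (the turbulent correlation is not needed).
Darcy-Weisbach: ΔP = f(L/D)(ρV²/2) = 0.04173·(8.35/0.0954)·(897·2.635²/2) = 0.04173·87.53·3113 = 1.137e+04 Pa.

ΔP ≈ 11400 Pa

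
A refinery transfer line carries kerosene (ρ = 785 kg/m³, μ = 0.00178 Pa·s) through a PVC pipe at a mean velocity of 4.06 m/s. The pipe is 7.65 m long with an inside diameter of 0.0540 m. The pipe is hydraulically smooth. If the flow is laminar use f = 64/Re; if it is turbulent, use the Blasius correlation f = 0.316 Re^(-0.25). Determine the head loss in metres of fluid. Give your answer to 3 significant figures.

h_f ≈ 2.13 m

Reynolds number Re = ρVD/μ = 785 · 4.06 · 0.054 / 0.00178 = 9.669e+04.
Re > 4000 → turbulent. Smooth-pipe (Blasius): f = 0.316 Re^(-0.25) = 0.316/(9.669e+04)^0.25 = 0.01792.
Darcy-Weisbach: ΔP = f(L/D)(ρV²/2) = 0.01792·(7.65/0.054)·(785·4.06²/2) = 0.01792·141.7·6470 = 1.642e+04 Pa.
Head loss h_f = ΔP/(ρg) = 1.642e+04/(785·9.81) = 2.13 m.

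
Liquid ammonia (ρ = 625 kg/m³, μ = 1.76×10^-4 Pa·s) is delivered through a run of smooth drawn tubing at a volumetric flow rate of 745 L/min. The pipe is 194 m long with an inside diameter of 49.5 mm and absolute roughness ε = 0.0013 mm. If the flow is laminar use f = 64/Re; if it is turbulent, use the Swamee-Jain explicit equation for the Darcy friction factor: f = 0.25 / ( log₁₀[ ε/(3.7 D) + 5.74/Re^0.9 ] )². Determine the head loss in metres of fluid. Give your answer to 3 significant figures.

h_f ≈ 100 m

Q = 745 L/min = 745/60000 = 0.01242 m³/s.
Cross-sectional area A = πD²/4 = π(0.0495)²/4 = 0.001924 m²; mean velocity V = Q/A = 0.01242/0.001924 = 6.452 m/s.
Reynolds number Re = ρVD/μ = 625 · 6.452 · 0.0495 / 0.000176 = 1.134e+06.
Re > 4000 → turbulent. Relative roughness ε/D = 1.3e-06/0.0495 = 2.63e-05. Swamee-Jain: f = 0.25/(log₁₀[2.63e-05/3.7 + 5.74/1.134e+06^0.9])² = 0.25/(log₁₀[7.1e-06 + 2.04e-05])² = 0.25/(-4.561)² = 0.01202.
Darcy-Weisbach: ΔP = f(L/D)(ρV²/2) = 0.01202·(194/0.0495)·(625·6.452²/2) = 0.01202·3919·1.301e+04 = 6.128e+05 Pa.
Head loss h_f = ΔP/(ρg) = 6.128e+05/(625·9.81) = 100 m.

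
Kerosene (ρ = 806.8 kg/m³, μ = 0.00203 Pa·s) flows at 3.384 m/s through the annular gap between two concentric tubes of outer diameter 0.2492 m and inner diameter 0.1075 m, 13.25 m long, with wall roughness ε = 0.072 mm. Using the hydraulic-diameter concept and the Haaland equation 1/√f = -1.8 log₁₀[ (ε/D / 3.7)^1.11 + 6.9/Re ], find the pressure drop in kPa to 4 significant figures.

Hydraulic diameter D_h = 4A/P = D_o - D_i = 0.2492 - 0.1075 = 0.1417 m.
Re = ρVD_h/μ = 806.8·3.384·0.1417/0.00203 = 1.906e+05.
ε/D_h = 7.2e-05/0.1417 = 0.000508; Haaland gives 1/√f = -1.8 log₁₀[5.16e-05+3.62e-05] = 7.301, so f = 0.01876.
ΔP = f(L/D_h)(ρV²/2) = 0.01876·13.25/0.1417·4620 = 8103 Pa.
ΔP = 8.103 kPa.

ΔP ≈ 8.103 kPa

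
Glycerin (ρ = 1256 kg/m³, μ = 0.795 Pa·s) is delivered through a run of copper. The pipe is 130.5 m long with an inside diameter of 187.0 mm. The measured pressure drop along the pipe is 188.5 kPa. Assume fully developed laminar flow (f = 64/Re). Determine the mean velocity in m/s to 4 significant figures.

V ≈ 1.985 m/s

For laminar flow, f = 64/Re with Re = ρVD/μ, so Darcy-Weisbach reduces to ΔP = 32μLV/D². Solving for V: V = ΔP·D²/(32μL) = 1.885e+05·(0.187)²/(32·0.795·130.5) = 1.985 m/s.
Check: Re = ρVD/μ = 1256·1.985·0.187/0.795 = 586.6 < 2300, so the laminar assumption holds.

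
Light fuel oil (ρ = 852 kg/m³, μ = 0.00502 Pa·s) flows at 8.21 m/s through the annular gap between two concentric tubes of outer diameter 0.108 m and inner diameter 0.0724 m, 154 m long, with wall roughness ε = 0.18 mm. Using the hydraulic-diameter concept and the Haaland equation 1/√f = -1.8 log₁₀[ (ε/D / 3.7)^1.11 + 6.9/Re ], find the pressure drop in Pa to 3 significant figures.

Hydraulic diameter D_h = 4A/P = D_o - D_i = 0.108 - 0.0724 = 0.0356 m.
Re = ρVD_h/μ = 852·8.21·0.0356/0.00502 = 4.961e+04.
ε/D_h = 0.00018/0.0356 = 0.00506; Haaland gives 1/√f = -1.8 log₁₀[0.000662+0.000139] = 5.574, so f = 0.03219.
ΔP = f(L/D_h)(ρV²/2) = 0.03219·154/0.0356·2.871e+04 = 3.998e+06 Pa.

ΔP ≈ 4.00×10^6 Pa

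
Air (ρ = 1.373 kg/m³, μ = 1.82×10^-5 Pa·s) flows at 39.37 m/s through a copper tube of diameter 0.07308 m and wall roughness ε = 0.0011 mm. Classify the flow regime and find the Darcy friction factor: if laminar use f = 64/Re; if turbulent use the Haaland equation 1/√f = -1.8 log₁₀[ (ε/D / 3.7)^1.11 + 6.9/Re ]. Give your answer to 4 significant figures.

Re = ρVD/μ = 1.373·39.37·0.07308/1.82e-05 = 2.171e+05.
Re > 4000 → turbulent. ε/D = 1.1e-06/0.07308 = 1.51e-05; Haaland: 1/√f = -1.8 log₁₀[1.04e-06 + 3.18e-05] = 8.071, so f = 0.01535.

f ≈ 0.01535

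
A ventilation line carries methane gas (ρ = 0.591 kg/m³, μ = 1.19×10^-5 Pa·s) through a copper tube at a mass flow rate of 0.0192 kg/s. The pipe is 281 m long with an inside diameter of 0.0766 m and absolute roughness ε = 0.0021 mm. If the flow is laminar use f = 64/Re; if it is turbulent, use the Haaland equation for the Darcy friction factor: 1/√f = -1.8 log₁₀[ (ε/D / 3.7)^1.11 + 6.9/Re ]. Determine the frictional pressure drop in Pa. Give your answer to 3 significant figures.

A = πD²/4 = π(0.0766)²/4 = 0.004608 m²; mean velocity V = ṁ/(ρA) = 0.0192/(0.591 · 0.004608) = 7.05 m/s.
Reynolds number Re = ρVD/μ = 0.591 · 7.05 · 0.0766 / 1.19e-05 = 2.682e+04.
Re > 4000 → turbulent. Relative roughness ε/D = 2.1e-06/0.0766 = 2.74e-05. Haaland: 1/√f = -1.8 log₁₀[(2.74e-05/3.7)^1.11 + 6.9/2.682e+04] = -1.8 log₁₀[2.02e-06 + 0.000257] = 6.455, so f = 0.024.
Darcy-Weisbach: ΔP = f(L/D)(ρV²/2) = 0.024·(281/0.0766)·(0.591·7.05²/2) = 0.024·3668·14.69 = 1293 Pa.

ΔP ≈ 1290 Pa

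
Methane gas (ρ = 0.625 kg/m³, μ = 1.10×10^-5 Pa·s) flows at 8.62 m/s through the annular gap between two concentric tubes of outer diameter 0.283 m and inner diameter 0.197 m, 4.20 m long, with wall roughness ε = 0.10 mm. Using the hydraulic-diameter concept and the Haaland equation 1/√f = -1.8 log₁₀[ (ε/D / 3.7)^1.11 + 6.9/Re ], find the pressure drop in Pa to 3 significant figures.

ΔP ≈ 28.0 Pa

Hydraulic diameter D_h = 4A/P = D_o - D_i = 0.283 - 0.197 = 0.086 m.
Re = ρVD_h/μ = 0.625·8.62·0.086/1.1e-05 = 4.212e+04.
ε/D_h = 0.0001/0.086 = 0.00116; Haaland gives 1/√f = -1.8 log₁₀[0.000129+0.000164] = 6.359, so f = 0.02473.
ΔP = f(L/D_h)(ρV²/2) = 0.02473·4.2/0.086·23.22 = 28.04 Pa.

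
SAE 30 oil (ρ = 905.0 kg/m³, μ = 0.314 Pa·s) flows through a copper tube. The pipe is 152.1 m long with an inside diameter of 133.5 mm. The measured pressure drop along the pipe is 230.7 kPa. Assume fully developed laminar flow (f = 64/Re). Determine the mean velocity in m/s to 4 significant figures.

For laminar flow, f = 64/Re with Re = ρVD/μ, so Darcy-Weisbach reduces to ΔP = 32μLV/D². Solving for V: V = ΔP·D²/(32μL) = 2.307e+05·(0.1335)²/(32·0.314·152.1) = 2.69 m/s.
Check: Re = ρVD/μ = 905·2.69·0.1335/0.314 = 1035 < 2300, so the laminar assumption holds.

V ≈ 2.690 m/s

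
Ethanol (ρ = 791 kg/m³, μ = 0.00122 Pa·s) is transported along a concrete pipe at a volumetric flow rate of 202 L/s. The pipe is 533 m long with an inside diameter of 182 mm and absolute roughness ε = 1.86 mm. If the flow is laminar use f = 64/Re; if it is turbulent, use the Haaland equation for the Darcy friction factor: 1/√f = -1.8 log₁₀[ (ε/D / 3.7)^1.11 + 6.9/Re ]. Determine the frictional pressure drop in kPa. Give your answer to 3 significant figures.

Q = 202 L/s = 202/1000 = 0.202 m³/s.
Cross-sectional area A = πD²/4 = π(0.182)²/4 = 0.02602 m²; mean velocity V = Q/A = 0.202/0.02602 = 7.765 m/s.
Reynolds number Re = ρVD/μ = 791 · 7.765 · 0.182 / 0.00122 = 9.162e+05.
Re > 4000 → turbulent. Relative roughness ε/D = 0.00186/0.182 = 0.0102. Haaland: 1/√f = -1.8 log₁₀[(0.0102/3.7)^1.11 + 6.9/9.162e+05] = -1.8 log₁₀[0.00144 + 7.53e-06] = 5.108, so f = 0.03832.
Darcy-Weisbach: ΔP = f(L/D)(ρV²/2) = 0.03832·(533/0.182)·(791·7.765²/2) = 0.03832·2929·2.384e+04 = 2.676e+06 Pa.
ΔP = 2.676e+06 Pa = 2680 kPa.

ΔP ≈ 2680 kPa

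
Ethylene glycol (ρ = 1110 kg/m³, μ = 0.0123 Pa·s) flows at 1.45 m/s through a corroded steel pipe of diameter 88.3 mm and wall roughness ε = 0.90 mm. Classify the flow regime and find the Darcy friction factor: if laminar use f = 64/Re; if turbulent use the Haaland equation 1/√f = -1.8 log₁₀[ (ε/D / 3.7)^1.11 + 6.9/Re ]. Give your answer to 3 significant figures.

Re = ρVD/μ = 1110·1.45·0.0883/0.0123 = 1.155e+04.
Re > 4000 → turbulent. ε/D = 0.0009/0.0883 = 0.0102; Haaland: 1/√f = -1.8 log₁₀[0.00144 + 0.000597] = 4.844, so f = 0.04263.

f ≈ 0.0426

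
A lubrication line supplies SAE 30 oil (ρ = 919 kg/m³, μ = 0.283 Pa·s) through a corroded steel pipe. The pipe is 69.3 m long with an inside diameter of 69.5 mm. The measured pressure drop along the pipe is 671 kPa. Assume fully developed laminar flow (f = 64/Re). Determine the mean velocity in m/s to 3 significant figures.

V ≈ 5.16 m/s

For laminar flow, f = 64/Re with Re = ρVD/μ, so Darcy-Weisbach reduces to ΔP = 32μLV/D². Solving for V: V = ΔP·D²/(32μL) = 6.71e+05·(0.0695)²/(32·0.283·69.3) = 5.164 m/s.
Check: Re = ρVD/μ = 919·5.164·0.0695/0.283 = 1166 < 2300, so the laminar assumption holds.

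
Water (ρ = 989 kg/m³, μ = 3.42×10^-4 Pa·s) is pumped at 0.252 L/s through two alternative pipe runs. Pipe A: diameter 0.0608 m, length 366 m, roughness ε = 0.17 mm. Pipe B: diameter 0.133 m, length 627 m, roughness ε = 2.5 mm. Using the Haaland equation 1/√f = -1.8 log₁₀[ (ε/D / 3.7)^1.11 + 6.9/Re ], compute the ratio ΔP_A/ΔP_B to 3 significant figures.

Pipe A: V = Q/A = 0.000252/0.002903 = 0.0868 m/s; Re = 1.526e+04; ε/D = 0.0028; Haaland → f = 0.03212; ΔP_A = f(L/D)(ρV²/2) = 720.4 Pa.
Pipe B: V = Q/A = 0.000252/0.01389 = 0.01814 m/s; Re = 6976; ε/D = 0.0188; Haaland → f = 0.05284; ΔP_B = f(L/D)(ρV²/2) = 40.53 Pa.
ΔP_A/ΔP_B = 720.4/40.53 = 17.8.

ΔP_A/ΔP_B ≈ 17.8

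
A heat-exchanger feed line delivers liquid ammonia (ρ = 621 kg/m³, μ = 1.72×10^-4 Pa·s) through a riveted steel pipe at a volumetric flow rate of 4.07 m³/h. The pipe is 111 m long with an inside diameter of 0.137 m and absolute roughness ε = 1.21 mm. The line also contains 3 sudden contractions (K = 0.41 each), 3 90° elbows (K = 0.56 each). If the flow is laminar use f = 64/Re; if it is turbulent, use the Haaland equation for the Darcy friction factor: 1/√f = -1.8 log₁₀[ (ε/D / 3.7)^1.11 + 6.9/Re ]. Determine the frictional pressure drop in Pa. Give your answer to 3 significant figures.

Q = 4.07 m³/h = 4.07/3600 = 0.001131 m³/s.
Cross-sectional area A = πD²/4 = π(0.137)²/4 = 0.01474 m²; mean velocity V = Q/A = 0.001131/0.01474 = 0.07669 m/s.
Reynolds number Re = ρVD/μ = 621 · 0.07669 · 0.137 / 0.000172 = 3.794e+04.
Re > 4000 → turbulent. Relative roughness ε/D = 0.00121/0.137 = 0.00883. Haaland: 1/√f = -1.8 log₁₀[(0.00883/3.7)^1.11 + 6.9/3.794e+04] = -1.8 log₁₀[0.00123 + 0.000182] = 5.131, so f = 0.03798.
Total minor-loss coefficient ΣK = 3·0.41 + 3·0.56 = 2.91.
ΔP = [f·L/D + ΣK]·(ρV²/2) = [0.03798·111/0.137 + 2.91]·(621·0.07669²/2) = [30.77 + 2.91]·1.826 = 61.52 Pa.

ΔP ≈ 61.5 Pa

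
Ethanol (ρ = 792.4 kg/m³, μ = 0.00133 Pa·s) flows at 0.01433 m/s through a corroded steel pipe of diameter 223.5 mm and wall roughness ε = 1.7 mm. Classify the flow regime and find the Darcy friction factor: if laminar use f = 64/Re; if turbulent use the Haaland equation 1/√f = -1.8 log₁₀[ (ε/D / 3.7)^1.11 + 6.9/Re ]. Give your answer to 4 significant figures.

Re = ρVD/μ = 792.4·0.01433·0.2235/0.00133 = 1908.
Re < 2300 → laminar, so f = 64/Re = 0.03354 (roughness is irrelevant in laminar flow).

f ≈ 0.03354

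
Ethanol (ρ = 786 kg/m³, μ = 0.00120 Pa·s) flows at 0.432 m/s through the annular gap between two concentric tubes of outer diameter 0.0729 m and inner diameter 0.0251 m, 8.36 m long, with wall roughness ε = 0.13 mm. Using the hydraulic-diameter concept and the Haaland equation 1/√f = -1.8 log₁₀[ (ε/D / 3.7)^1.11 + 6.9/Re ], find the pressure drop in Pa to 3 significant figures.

ΔP ≈ 419 Pa

Hydraulic diameter D_h = 4A/P = D_o - D_i = 0.0729 - 0.0251 = 0.0478 m.
Re = ρVD_h/μ = 786·0.432·0.0478/0.0012 = 1.353e+04.
ε/D_h = 0.00013/0.0478 = 0.00272; Haaland gives 1/√f = -1.8 log₁₀[0.000332+0.00051] = 5.534, so f = 0.03265.
ΔP = f(L/D_h)(ρV²/2) = 0.03265·8.36/0.0478·73.34 = 418.9 Pa.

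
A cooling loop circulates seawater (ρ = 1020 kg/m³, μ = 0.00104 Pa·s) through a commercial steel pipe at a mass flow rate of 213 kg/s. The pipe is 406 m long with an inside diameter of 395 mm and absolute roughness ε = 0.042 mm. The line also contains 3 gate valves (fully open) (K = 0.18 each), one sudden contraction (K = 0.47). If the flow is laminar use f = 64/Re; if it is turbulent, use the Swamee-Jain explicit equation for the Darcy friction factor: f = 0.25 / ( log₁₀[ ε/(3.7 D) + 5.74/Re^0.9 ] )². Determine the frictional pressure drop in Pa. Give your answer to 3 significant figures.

A = πD²/4 = π(0.395)²/4 = 0.1225 m²; mean velocity V = ṁ/(ρA) = 213/(1020 · 0.1225) = 1.704 m/s.
Reynolds number Re = ρVD/μ = 1020 · 1.704 · 0.395 / 0.00104 = 6.602e+05.
Re > 4000 → turbulent. Relative roughness ε/D = 4.2e-05/0.395 = 0.000106. Swamee-Jain: f = 0.25/(log₁₀[0.000106/3.7 + 5.74/6.602e+05^0.9])² = 0.25/(log₁₀[2.87e-05 + 3.32e-05])² = 0.25/(-4.208)² = 0.01412.
Total minor-loss coefficient ΣK = 3·0.18 + 1·0.47 = 1.01.
ΔP = [f·L/D + ΣK]·(ρV²/2) = [0.01412·406/0.395 + 1.01]·(1020·1.704²/2) = [14.51 + 1.01]·1481 = 2.299e+04 Pa.

ΔP ≈ 23000 Pa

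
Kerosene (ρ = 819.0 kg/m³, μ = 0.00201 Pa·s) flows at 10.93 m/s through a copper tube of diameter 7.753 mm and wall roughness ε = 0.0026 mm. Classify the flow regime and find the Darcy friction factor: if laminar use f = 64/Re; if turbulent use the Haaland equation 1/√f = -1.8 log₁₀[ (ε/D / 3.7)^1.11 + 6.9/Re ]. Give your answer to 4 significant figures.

f ≈ 0.02337

Re = ρVD/μ = 819·10.93·0.007753/0.00201 = 3.453e+04.
Re > 4000 → turbulent. ε/D = 2.6e-06/0.007753 = 0.000335; Haaland: 1/√f = -1.8 log₁₀[3.26e-05 + 0.0002] = 6.541, so f = 0.02337.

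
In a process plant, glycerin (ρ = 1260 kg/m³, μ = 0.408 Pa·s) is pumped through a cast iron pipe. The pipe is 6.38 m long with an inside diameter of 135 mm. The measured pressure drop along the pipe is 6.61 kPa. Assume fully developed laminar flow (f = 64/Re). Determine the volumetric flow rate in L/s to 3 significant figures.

For laminar flow, f = 64/Re with Re = ρVD/μ, so Darcy-Weisbach reduces to ΔP = 32μLV/D². Solving for V: V = ΔP·D²/(32μL) = 6610·(0.135)²/(32·0.408·6.38) = 1.446 m/s.
Check: Re = ρVD/μ = 1260·1.446·0.135/0.408 = 603 < 2300, so the laminar assumption holds.
Q = V·A = 1.446·(π/4·0.135²) = 0.0207 m³/s = 20.7 L/s.

Q ≈ 20.7 L/s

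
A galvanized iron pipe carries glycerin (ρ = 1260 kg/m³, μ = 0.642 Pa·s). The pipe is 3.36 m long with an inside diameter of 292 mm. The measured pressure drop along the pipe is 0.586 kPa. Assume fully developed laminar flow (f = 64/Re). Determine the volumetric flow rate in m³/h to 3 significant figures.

For laminar flow, f = 64/Re with Re = ρVD/μ, so Darcy-Weisbach reduces to ΔP = 32μLV/D². Solving for V: V = ΔP·D²/(32μL) = 586·(0.292)²/(32·0.642·3.36) = 0.7238 m/s.
Check: Re = ρVD/μ = 1260·0.7238·0.292/0.642 = 414.8 < 2300, so the laminar assumption holds.
Q = V·A = 0.7238·(π/4·0.292²) = 0.04847 m³/s = 175 m³/h.

Q ≈ 175 m³/h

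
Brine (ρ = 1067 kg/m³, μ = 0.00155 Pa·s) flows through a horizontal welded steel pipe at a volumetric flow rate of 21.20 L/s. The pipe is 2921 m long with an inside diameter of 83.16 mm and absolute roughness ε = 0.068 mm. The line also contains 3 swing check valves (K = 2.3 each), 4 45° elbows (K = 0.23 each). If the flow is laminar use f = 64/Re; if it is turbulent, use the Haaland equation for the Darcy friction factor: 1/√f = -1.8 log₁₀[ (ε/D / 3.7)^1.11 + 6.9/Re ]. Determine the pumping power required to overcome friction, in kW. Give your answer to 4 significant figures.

P ≈ 122.5 kW

Q = 21.20 L/s = 21.20/1000 = 0.0212 m³/s.
Cross-sectional area A = πD²/4 = π(0.08316)²/4 = 0.005431 m²; mean velocity V = Q/A = 0.0212/0.005431 = 3.903 m/s.
Reynolds number Re = ρVD/μ = 1067 · 3.903 · 0.08316 / 0.00155 = 2.234e+05.
Re > 4000 → turbulent. Relative roughness ε/D = 6.8e-05/0.08316 = 0.000818. Haaland: 1/√f = -1.8 log₁₀[(0.000818/3.7)^1.11 + 6.9/2.234e+05] = -1.8 log₁₀[8.76e-05 + 3.09e-05] = 7.068, so f = 0.02002.
Total minor-loss coefficient ΣK = 3·2.3 + 4·0.23 = 7.82.
ΔP = [f·L/D + ΣK]·(ρV²/2) = [0.02002·2921/0.08316 + 7.82]·(1067·3.903²/2) = [703.2 + 7.82]·8128 = 5.779e+06 Pa.
Pumping power P = QΔP = 0.0212·5.779e+06 = 122510 W = 122.5 kW.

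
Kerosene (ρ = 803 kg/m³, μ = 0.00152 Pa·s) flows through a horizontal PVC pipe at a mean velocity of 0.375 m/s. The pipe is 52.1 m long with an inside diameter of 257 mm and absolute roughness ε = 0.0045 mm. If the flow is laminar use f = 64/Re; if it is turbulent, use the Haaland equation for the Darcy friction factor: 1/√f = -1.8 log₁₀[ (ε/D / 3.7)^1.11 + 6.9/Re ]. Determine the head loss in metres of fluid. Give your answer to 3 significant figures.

Reynolds number Re = ρVD/μ = 803 · 0.375 · 0.257 / 0.00152 = 5.091e+04.
Re > 4000 → turbulent. Relative roughness ε/D = 4.5e-06/0.257 = 1.75e-05. Haaland: 1/√f = -1.8 log₁₀[(1.75e-05/3.7)^1.11 + 6.9/5.091e+04] = -1.8 log₁₀[1.23e-06 + 0.000136] = 6.955, so f = 0.02067.
Darcy-Weisbach: ΔP = f(L/D)(ρV²/2) = 0.02067·(52.1/0.257)·(803·0.375²/2) = 0.02067·202.7·56.46 = 236.6 Pa.
Head loss h_f = ΔP/(ρg) = 236.6/(803·9.81) = 0.0300 m.

h_f ≈ 0.0300 m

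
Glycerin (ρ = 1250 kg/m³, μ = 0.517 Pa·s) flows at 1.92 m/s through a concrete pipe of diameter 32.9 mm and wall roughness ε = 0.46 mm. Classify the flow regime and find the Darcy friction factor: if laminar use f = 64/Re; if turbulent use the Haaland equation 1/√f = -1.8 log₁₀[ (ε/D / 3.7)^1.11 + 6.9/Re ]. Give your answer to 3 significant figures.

Re = ρVD/μ = 1250·1.92·0.0329/0.517 = 152.7.
Re < 2300 → laminar, so f = 64/Re = 0.419 (roughness is irrelevant in laminar flow).

f ≈ 0.419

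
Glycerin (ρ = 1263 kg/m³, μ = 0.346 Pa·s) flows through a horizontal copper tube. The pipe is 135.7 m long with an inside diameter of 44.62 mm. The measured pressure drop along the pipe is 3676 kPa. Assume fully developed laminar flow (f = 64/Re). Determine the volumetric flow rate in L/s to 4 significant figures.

For laminar flow, f = 64/Re with Re = ρVD/μ, so Darcy-Weisbach reduces to ΔP = 32μLV/D². Solving for V: V = ΔP·D²/(32μL) = 3.676e+06·(0.04462)²/(32·0.346·135.7) = 4.871 m/s.
Check: Re = ρVD/μ = 1263·4.871·0.04462/0.346 = 793.4 < 2300, so the laminar assumption holds.
Q = V·A = 4.871·(π/4·0.04462²) = 0.007617 m³/s = 7.617 L/s.

Q ≈ 7.617 L/s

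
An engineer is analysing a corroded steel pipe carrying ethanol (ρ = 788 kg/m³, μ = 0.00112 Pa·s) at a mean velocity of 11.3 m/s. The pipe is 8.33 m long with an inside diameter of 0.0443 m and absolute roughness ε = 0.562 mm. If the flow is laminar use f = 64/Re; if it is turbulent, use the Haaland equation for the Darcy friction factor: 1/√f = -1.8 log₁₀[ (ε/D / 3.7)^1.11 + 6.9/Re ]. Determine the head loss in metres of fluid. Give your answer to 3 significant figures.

h_f ≈ 50.6 m

Reynolds number Re = ρVD/μ = 788 · 11.3 · 0.0443 / 0.00112 = 3.522e+05.
Re > 4000 → turbulent. Relative roughness ε/D = 0.000562/0.0443 = 0.0127. Haaland: 1/√f = -1.8 log₁₀[(0.0127/3.7)^1.11 + 6.9/3.522e+05] = -1.8 log₁₀[0.00184 + 1.96e-05] = 4.917, so f = 0.04137.
Darcy-Weisbach: ΔP = f(L/D)(ρV²/2) = 0.04137·(8.33/0.0443)·(788·11.3²/2) = 0.04137·188·5.031e+04 = 3.914e+05 Pa.
Head loss h_f = ΔP/(ρg) = 3.914e+05/(788·9.81) = 50.6 m.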